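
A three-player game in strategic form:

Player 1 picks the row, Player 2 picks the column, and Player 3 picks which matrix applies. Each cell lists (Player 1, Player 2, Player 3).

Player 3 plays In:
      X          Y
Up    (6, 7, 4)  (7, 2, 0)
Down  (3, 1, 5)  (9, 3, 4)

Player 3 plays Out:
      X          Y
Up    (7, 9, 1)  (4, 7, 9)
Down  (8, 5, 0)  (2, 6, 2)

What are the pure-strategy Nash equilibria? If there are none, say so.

The pure Nash equilibria are (Up, X, In), (Down, Y, In).

For each player, find the best response to each opponent profile; mutual best responses are the pure NE.
Player 1 against (X, In): payoffs 6, 3 → best response Up.
Player 1 against (X, Out): payoffs 7, 8 → best response Down.
Player 1 against (Y, In): payoffs 7, 9 → best response Down.
Player 1 against (Y, Out): payoffs 4, 2 → best response Up.
Player 2 against (Up, In): payoffs 7, 2 → best response X.
Player 2 against (Up, Out): payoffs 9, 7 → best response X.
Player 2 against (Down, In): payoffs 1, 3 → best response Y.
Player 2 against (Down, Out): payoffs 5, 6 → best response Y.
Player 3 against (Up, X): payoffs 4, 1 → best response In.
Player 3 against (Up, Y): payoffs 0, 9 → best response Out.
Player 3 against (Down, X): payoffs 5, 0 → best response In.
Player 3 against (Down, Y): payoffs 4, 2 → best response In.
Mutual best responses: (Up, X, In); (Down, Y, In).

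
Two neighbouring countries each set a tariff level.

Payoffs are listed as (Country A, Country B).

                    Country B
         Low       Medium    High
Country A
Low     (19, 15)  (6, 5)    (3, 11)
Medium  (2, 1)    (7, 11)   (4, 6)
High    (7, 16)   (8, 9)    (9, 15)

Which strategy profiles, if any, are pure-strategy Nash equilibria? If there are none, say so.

Country A against Low: payoffs 19, 2, 7 → best response Low.
Country A against Medium: payoffs 6, 7, 8 → best response High.
Country A against High: payoffs 3, 4, 9 → best response High.
Country B against Low: payoffs 15, 5, 11 → best response Low.
Country B against Medium: payoffs 1, 11, 6 → best response Medium.
Country B against High: payoffs 16, 9, 15 → best response Low.
Mutual best responses: (Low, Low).

The unique pure-strategy Nash equilibrium is (Low, Low).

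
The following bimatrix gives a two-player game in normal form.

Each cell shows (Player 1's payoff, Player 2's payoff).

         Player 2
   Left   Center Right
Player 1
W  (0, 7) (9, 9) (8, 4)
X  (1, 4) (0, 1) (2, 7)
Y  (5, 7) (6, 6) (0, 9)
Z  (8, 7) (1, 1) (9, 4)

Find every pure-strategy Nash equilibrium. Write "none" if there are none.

(W, Center); (Z, Left)

For each player, find the best response to each opponent profile; mutual best responses are the pure NE.
Player 1 against Left: payoffs 0, 1, 5, 8 → best response Z.
Player 1 against Center: payoffs 9, 0, 6, 1 → best response W.
Player 1 against Right: payoffs 8, 2, 0, 9 → best response Z.
Player 2 against W: payoffs 7, 9, 4 → best response Center.
Player 2 against X: payoffs 4, 1, 7 → best response Right.
Player 2 against Y: payoffs 7, 6, 9 → best response Right.
Player 2 against Z: payoffs 7, 1, 4 → best response Left.
Mutual best responses: (W, Center); (Z, Left).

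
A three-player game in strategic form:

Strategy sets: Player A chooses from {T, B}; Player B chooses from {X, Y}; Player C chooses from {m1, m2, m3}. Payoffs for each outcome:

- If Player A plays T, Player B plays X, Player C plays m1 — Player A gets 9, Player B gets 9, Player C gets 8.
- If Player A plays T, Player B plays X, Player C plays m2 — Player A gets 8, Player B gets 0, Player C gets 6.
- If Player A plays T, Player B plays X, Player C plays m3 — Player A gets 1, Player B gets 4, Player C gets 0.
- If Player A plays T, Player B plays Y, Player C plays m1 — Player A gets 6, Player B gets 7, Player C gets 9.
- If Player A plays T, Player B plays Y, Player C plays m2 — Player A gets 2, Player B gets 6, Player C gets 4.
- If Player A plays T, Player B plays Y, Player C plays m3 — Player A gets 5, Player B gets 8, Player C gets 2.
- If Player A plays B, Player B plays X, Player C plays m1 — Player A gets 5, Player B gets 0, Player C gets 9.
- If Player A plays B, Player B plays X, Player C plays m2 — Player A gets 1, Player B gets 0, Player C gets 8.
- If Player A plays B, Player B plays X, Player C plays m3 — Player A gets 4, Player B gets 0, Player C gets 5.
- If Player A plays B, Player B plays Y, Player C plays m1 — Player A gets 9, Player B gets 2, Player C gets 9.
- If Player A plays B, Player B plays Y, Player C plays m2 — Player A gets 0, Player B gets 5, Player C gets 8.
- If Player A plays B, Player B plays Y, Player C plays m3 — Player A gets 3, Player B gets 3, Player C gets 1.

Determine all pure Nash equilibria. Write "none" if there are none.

For each player, find the best response to each opponent profile; mutual best responses are the pure NE.
Player A against (X, m1): payoffs 9, 5 → best response T.
Player A against (X, m2): payoffs 8, 1 → best response T.
Player A against (X, m3): payoffs 1, 4 → best response B.
Player A against (Y, m1): payoffs 6, 9 → best response B.
Player A against (Y, m2): payoffs 2, 0 → best response T.
Player A against (Y, m3): payoffs 5, 3 → best response T.
Player B against (T, m1): payoffs 9, 7 → best response X.
Player B against (T, m2): payoffs 0, 6 → best response Y.
Player B against (T, m3): payoffs 4, 8 → best response Y.
Player B against (B, m1): payoffs 0, 2 → best response Y.
Player B against (B, m2): payoffs 0, 5 → best response Y.
Player B against (B, m3): payoffs 0, 3 → best response Y.
Player C against (T, X): payoffs 8, 6, 0 → best response m1.
Player C against (T, Y): payoffs 9, 4, 2 → best response m1.
Player C against (B, X): payoffs 9, 8, 5 → best response m1.
Player C against (B, Y): payoffs 9, 8, 1 → best response m1.
Mutual best responses: (T, X, m1); (B, Y, m1).

The pure Nash equilibria are (T, X, m1) and (B, Y, m1).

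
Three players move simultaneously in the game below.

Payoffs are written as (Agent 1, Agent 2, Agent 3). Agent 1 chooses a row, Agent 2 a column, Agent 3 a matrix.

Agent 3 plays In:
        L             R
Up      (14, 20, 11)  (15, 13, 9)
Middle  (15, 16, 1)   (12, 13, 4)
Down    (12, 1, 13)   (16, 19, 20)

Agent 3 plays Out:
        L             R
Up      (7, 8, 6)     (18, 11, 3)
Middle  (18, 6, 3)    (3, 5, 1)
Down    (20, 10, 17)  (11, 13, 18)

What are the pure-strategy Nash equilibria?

(Up, L, In): Agent 1 can switch to Middle (14 → 15). Not NE.
(Up, L, Out): Agent 1 can switch to Middle (7 → 18). Not NE.
(Up, R, In): Agent 1 can switch to Down (15 → 16). Not NE.
(Up, R, Out): Agent 3 can switch to In (3 → 9). Not NE.
(Middle, L, In): Agent 3 can switch to Out (1 → 3). Not NE.
(Middle, L, Out): Agent 1 can switch to Down (18 → 20). Not NE.
(Middle, R, In): Agent 1 can switch to Up (12 → 15). Not NE.
(Middle, R, Out): Agent 1 can switch to Up (3 → 18). Not NE.
(Down, L, In): Agent 1 can switch to Up (12 → 14). Not NE.
(Down, L, Out): Agent 2 can switch to R (10 → 13). Not NE.
(Down, R, In): Agent 1 gets 16, best alternative 15; Agent 2 gets 19, best alternative 1; Agent 3 gets 20, best alternative 18. No profitable deviation — NE.
(Down, R, Out): Agent 1 can switch to Up (11 → 18). Not NE.

(Down, R, In)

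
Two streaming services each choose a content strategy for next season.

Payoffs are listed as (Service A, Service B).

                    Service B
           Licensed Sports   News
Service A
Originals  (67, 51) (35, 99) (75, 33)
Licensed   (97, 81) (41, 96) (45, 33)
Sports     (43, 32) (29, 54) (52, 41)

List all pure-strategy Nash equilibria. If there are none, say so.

(Originals, Licensed): Service A can switch to Licensed (67 → 97). Not NE.
(Originals, Sports): Service A can switch to Licensed (35 → 41). Not NE.
(Originals, News): Service B can switch to Licensed (33 → 51). Not NE.
(Licensed, Licensed): Service B can switch to Sports (81 → 96). Not NE.
(Licensed, Sports): Service A gets 41, best alternative 35; Service B gets 96, best alternative 81. No profitable deviation — NE.
(Licensed, News): Service A can switch to Originals (45 → 75). Not NE.
(Sports, Licensed): Service A can switch to Originals (43 → 67). Not NE.
(Sports, Sports): Service A can switch to Originals (29 → 35). Not NE.
(Sports, News): Service A can switch to Originals (52 → 75). Not NE.

The unique pure-strategy Nash equilibrium is (Licensed, Sports).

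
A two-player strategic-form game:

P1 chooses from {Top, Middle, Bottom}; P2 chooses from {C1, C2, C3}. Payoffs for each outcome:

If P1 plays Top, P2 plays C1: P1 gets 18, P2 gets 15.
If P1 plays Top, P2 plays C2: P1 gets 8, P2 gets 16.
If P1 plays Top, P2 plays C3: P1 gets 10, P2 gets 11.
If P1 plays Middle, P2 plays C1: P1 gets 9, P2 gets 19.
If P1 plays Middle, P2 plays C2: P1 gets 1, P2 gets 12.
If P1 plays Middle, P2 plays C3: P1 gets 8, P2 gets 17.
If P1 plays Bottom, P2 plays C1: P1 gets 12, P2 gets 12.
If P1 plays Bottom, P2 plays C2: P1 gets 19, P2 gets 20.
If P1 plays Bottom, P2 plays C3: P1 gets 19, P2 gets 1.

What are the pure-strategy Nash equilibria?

(Top, C1): P2 can switch to C2 (15 → 16). Not NE.
(Top, C2): P1 can switch to Bottom (8 → 19). Not NE.
(Top, C3): P1 can switch to Bottom (10 → 19). Not NE.
(Middle, C1): P1 can switch to Top (9 → 18). Not NE.
(Middle, C2): P1 can switch to Top (1 → 8). Not NE.
(Middle, C3): P1 can switch to Top (8 → 10). Not NE.
(Bottom, C1): P1 can switch to Top (12 → 18). Not NE.
(Bottom, C2): P1 gets 19, best alternative 8; P2 gets 20, best alternative 12. No profitable deviation — NE.
(Bottom, C3): P2 can switch to C1 (1 → 12). Not NE.

Pure NE: (Bottom, C2)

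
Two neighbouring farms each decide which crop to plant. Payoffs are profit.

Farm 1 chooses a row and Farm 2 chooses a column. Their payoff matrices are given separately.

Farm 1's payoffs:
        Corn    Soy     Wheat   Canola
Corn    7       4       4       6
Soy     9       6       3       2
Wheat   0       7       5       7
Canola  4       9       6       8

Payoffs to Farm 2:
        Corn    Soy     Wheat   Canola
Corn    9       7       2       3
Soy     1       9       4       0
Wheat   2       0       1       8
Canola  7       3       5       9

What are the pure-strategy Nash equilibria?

(Corn, Corn): Farm 1 can switch to Soy (7 → 9). Not NE.
(Corn, Soy): Farm 1 can switch to Soy (4 → 6). Not NE.
(Corn, Wheat): Farm 1 can switch to Wheat (4 → 5). Not NE.
(Corn, Canola): Farm 1 can switch to Wheat (6 → 7). Not NE.
(Soy, Corn): Farm 2 can switch to Soy (1 → 9). Not NE.
(Soy, Soy): Farm 1 can switch to Wheat (6 → 7). Not NE.
(Soy, Wheat): Farm 1 can switch to Corn (3 → 4). Not NE.
(Soy, Canola): Farm 1 can switch to Corn (2 → 6). Not NE.
(Wheat, Corn): Farm 1 can switch to Corn (0 → 7). Not NE.
(Wheat, Soy): Farm 1 can switch to Canola (7 → 9). Not NE.
(Canola, Canola): Farm 1 gets 8, best alternative 7; Farm 2 gets 9, best alternative 7. No profitable deviation — NE.
(The remaining 5 profiles each have a profitable deviation by the same check.)

(Canola, Canola)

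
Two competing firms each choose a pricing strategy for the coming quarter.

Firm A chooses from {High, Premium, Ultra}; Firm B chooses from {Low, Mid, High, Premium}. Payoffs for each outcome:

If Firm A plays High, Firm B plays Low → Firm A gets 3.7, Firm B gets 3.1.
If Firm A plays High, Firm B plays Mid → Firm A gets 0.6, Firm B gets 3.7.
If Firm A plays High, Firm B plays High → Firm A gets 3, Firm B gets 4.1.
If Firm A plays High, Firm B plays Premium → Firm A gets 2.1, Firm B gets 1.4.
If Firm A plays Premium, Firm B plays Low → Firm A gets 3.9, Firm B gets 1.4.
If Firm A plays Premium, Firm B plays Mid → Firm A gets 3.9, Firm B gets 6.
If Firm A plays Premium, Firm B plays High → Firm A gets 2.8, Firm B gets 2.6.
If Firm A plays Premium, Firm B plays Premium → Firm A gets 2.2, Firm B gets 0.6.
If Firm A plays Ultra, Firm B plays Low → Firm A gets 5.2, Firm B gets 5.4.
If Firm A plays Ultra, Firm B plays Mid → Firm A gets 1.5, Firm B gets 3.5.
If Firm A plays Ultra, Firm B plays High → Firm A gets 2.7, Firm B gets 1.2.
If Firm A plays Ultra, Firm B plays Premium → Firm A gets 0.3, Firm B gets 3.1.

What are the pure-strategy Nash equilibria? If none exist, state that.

Mark each player's best response to every combination of opponents' strategies; a profile where every player is best-responding is a pure Nash equilibrium.
Firm A against Low: payoffs 3.7, 3.9, 5.2 → best response Ultra.
Firm A against Mid: payoffs 0.6, 3.9, 1.5 → best response Premium.
Firm A against High: payoffs 3, 2.8, 2.7 → best response High.
Firm A against Premium: payoffs 2.1, 2.2, 0.3 → best response Premium.
Firm B against High: payoffs 3.1, 3.7, 4.1, 1.4 → best response High.
Firm B against Premium: payoffs 1.4, 6, 2.6, 0.6 → best response Mid.
Firm B against Ultra: payoffs 5.4, 3.5, 1.2, 3.1 → best response Low.
Mutual best responses: (High, High); (Premium, Mid); (Ultra, Low).

The pure Nash equilibria are (High, High) and (Premium, Mid) and (Ultra, Low).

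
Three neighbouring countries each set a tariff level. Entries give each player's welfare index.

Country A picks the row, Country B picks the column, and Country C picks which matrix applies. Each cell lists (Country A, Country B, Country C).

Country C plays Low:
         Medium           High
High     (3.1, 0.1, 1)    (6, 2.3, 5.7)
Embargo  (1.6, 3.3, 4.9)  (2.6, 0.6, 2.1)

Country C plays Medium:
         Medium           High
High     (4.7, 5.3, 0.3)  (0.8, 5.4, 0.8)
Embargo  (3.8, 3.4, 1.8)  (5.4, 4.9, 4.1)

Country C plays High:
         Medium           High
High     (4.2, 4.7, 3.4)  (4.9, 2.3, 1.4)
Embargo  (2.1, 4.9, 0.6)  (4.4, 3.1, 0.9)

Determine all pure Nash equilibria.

For each strategy profile, look for a profitable unilateral deviation.
(High, Medium, Low): Country B can switch to High (0.1 → 2.3). Not NE.
(High, Medium, Medium): Country B can switch to High (5.3 → 5.4). Not NE.
(High, Medium, High): Country A gets 4.2, best alternative 2.1; Country B gets 4.7, best alternative 2.3; Country C gets 3.4, best alternative 1. No profitable deviation — NE.
(High, High, Low): Country A gets 6, best alternative 2.6; Country B gets 2.3, best alternative 0.1; Country C gets 5.7, best alternative 1.4. No profitable deviation — NE.
(High, High, Medium): Country A can switch to Embargo (0.8 → 5.4). Not NE.
(High, High, High): Country B can switch to Medium (2.3 → 4.7). Not NE.
(Embargo, Medium, Low): Country A can switch to High (1.6 → 3.1). Not NE.
(Embargo, Medium, Medium): Country A can switch to High (3.8 → 4.7). Not NE.
(Embargo, Medium, High): Country A can switch to High (2.1 → 4.2). Not NE.
(Embargo, High, Low): Country A can switch to High (2.6 → 6). Not NE.
(Embargo, High, Medium): Country A gets 5.4, best alternative 0.8; Country B gets 4.9, best alternative 3.4; Country C gets 4.1, best alternative 2.1. No profitable deviation — NE.
(Embargo, High, High): Country A can switch to High (4.4 → 4.9). Not NE.

Pure-strategy Nash equilibria: (High, Medium, High), (High, High, Low), (Embargo, High, Medium)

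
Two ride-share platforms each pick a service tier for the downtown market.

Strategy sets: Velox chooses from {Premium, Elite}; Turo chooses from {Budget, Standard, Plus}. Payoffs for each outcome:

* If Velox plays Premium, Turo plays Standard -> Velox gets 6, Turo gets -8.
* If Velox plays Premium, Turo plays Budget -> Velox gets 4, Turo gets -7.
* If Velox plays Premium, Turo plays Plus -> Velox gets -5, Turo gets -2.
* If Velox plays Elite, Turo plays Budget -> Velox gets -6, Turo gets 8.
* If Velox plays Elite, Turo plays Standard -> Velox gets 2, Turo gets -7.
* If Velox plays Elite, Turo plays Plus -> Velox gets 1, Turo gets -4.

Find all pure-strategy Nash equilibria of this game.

This game has no pure Nash equilibrium.

(Premium, Budget): Turo can switch to Plus (-7 → -2). Not NE.
(Premium, Standard): Turo can switch to Budget (-8 → -7). Not NE.
(Premium, Plus): Velox can switch to Elite (-5 → 1). Not NE.
(Elite, Budget): Velox can switch to Premium (-6 → 4). Not NE.
(Elite, Standard): Velox can switch to Premium (2 → 6). Not NE.
(Elite, Plus): Turo can switch to Budget (-4 → 8). Not NE.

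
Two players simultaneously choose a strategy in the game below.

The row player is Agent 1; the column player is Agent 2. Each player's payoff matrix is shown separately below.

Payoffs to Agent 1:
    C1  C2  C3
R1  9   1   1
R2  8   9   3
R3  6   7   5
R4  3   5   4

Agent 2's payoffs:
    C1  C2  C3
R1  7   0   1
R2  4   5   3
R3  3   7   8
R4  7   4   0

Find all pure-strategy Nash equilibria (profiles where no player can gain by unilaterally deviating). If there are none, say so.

Agent 1 against C1: payoffs 9, 8, 6, 3 → best response R1.
Agent 1 against C2: payoffs 1, 9, 7, 5 → best response R2.
Agent 1 against C3: payoffs 1, 3, 5, 4 → best response R3.
Agent 2 against R1: payoffs 7, 0, 1 → best response C1.
Agent 2 against R2: payoffs 4, 5, 3 → best response C2.
Agent 2 against R3: payoffs 3, 7, 8 → best response C3.
Agent 2 against R4: payoffs 7, 4, 0 → best response C1.
Mutual best responses: (R1, C1); (R2, C2); (R3, C3).

Pure-strategy Nash equilibria: (R1, C1), (R2, C2), (R3, C3)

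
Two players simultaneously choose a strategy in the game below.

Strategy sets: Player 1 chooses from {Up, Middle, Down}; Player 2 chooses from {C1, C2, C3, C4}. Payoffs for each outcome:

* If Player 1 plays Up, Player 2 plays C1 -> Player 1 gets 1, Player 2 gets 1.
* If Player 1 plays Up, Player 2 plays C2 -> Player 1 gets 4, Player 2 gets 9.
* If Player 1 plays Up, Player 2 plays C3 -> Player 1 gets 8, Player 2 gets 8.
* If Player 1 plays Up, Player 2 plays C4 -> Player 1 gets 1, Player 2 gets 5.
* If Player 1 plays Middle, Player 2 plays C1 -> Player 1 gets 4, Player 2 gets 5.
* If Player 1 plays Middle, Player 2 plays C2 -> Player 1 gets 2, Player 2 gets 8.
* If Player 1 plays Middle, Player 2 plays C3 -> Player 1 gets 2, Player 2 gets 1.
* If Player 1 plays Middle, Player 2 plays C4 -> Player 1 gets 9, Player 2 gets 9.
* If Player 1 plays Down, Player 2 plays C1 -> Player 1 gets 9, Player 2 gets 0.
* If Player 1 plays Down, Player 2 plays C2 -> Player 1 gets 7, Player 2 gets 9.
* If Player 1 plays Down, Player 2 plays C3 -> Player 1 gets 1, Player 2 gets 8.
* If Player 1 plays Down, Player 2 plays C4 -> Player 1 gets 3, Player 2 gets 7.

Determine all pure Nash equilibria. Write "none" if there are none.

(Up, C1): Player 1 can switch to Middle (1 → 4). Not NE.
(Up, C2): Player 1 can switch to Down (4 → 7). Not NE.
(Up, C3): Player 2 can switch to C2 (8 → 9). Not NE.
(Up, C4): Player 1 can switch to Middle (1 → 9). Not NE.
(Middle, C1): Player 1 can switch to Down (4 → 9). Not NE.
(Middle, C2): Player 1 can switch to Up (2 → 4). Not NE.
(Middle, C3): Player 1 can switch to Up (2 → 8). Not NE.
(Middle, C4): Player 1 gets 9, best alternative 3; Player 2 gets 9, best alternative 8. No profitable deviation — NE.
(Down, C1): Player 2 can switch to C2 (0 → 9). Not NE.
(Down, C2): Player 1 gets 7, best alternative 4; Player 2 gets 9, best alternative 8. No profitable deviation — NE.
(Down, C3): Player 1 can switch to Up (1 → 8). Not NE.
(Down, C4): Player 1 can switch to Middle (3 → 9). Not NE.

(Middle, C4); (Down, C2)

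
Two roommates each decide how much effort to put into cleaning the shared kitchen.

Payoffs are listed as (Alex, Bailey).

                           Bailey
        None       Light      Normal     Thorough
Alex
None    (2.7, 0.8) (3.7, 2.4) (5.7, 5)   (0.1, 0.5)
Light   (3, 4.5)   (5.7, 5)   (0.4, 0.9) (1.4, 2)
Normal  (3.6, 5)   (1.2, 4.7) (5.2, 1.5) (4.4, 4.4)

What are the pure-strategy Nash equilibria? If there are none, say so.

Alex against None: payoffs 2.7, 3, 3.6 → best response Normal.
Alex against Light: payoffs 3.7, 5.7, 1.2 → best response Light.
Alex against Normal: payoffs 5.7, 0.4, 5.2 → best response None.
Alex against Thorough: payoffs 0.1, 1.4, 4.4 → best response Normal.
Bailey against None: payoffs 0.8, 2.4, 5, 0.5 → best response Normal.
Bailey against Light: payoffs 4.5, 5, 0.9, 2 → best response Light.
Bailey against Normal: payoffs 5, 4.7, 1.5, 4.4 → best response None.
Mutual best responses: (None, Normal); (Light, Light); (Normal, None).

(None, Normal); (Light, Light); (Normal, None)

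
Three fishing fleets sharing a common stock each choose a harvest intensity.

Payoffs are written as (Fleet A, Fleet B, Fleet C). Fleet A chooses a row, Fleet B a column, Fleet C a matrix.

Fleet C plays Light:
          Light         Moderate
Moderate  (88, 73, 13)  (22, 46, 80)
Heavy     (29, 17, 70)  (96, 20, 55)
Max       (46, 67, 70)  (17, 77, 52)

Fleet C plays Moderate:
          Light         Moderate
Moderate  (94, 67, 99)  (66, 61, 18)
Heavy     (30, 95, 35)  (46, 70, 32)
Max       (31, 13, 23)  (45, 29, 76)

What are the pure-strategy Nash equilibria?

(Moderate, Light, Moderate), (Heavy, Moderate, Light)

Mark each player's best response to every combination of opponents' strategies; a profile where every player is best-responding is a pure Nash equilibrium.
Fleet A against (Light, Light): payoffs 88, 29, 46 → best response Moderate.
Fleet A against (Light, Moderate): payoffs 94, 30, 31 → best response Moderate.
Fleet A against (Moderate, Light): payoffs 22, 96, 17 → best response Heavy.
Fleet A against (Moderate, Moderate): payoffs 66, 46, 45 → best response Moderate.
Fleet B against (Moderate, Light): payoffs 73, 46 → best response Light.
Fleet B against (Moderate, Moderate): payoffs 67, 61 → best response Light.
Fleet B against (Heavy, Light): payoffs 17, 20 → best response Moderate.
Fleet B against (Heavy, Moderate): payoffs 95, 70 → best response Light.
Fleet B against (Max, Light): payoffs 67, 77 → best response Moderate.
Fleet B against (Max, Moderate): payoffs 13, 29 → best response Moderate.
Fleet C against (Moderate, Light): payoffs 13, 99 → best response Moderate.
Fleet C against (Moderate, Moderate): payoffs 80, 18 → best response Light.
Fleet C against (Heavy, Light): payoffs 70, 35 → best response Light.
Fleet C against (Heavy, Moderate): payoffs 55, 32 → best response Light.
Fleet C against (Max, Light): payoffs 70, 23 → best response Light.
Fleet C against (Max, Moderate): payoffs 52, 76 → best response Moderate.
Mutual best responses: (Moderate, Light, Moderate); (Heavy, Moderate, Light).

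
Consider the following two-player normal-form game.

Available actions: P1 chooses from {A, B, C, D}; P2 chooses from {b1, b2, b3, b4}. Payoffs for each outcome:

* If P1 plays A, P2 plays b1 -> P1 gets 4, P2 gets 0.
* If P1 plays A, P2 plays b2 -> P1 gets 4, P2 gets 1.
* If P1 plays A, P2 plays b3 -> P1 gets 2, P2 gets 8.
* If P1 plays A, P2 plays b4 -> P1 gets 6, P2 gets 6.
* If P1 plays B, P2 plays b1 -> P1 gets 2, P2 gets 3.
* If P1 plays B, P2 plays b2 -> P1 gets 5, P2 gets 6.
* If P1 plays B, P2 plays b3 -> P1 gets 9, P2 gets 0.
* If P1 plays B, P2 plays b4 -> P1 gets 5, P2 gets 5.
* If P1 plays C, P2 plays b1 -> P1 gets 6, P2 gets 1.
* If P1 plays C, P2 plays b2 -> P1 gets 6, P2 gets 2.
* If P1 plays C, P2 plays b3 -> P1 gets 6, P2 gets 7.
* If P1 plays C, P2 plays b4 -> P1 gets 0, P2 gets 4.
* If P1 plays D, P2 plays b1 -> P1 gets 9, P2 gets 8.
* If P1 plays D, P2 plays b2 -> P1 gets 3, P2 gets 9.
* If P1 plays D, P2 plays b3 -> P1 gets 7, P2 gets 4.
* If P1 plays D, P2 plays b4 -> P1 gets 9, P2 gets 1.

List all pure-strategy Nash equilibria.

This game has no pure Nash equilibrium.

Mark each player's best response to every combination of opponents' strategies; a profile where every player is best-responding is a pure Nash equilibrium.
P1 against b1: payoffs 4, 2, 6, 9 → best response D.
P1 against b2: payoffs 4, 5, 6, 3 → best response C.
P1 against b3: payoffs 2, 9, 6, 7 → best response B.
P1 against b4: payoffs 6, 5, 0, 9 → best response D.
P2 against A: payoffs 0, 1, 8, 6 → best response b3.
P2 against B: payoffs 3, 6, 0, 5 → best response b2.
P2 against C: payoffs 1, 2, 7, 4 → best response b3.
P2 against D: payoffs 8, 9, 4, 1 → best response b2.
No profile is a mutual best response for all players.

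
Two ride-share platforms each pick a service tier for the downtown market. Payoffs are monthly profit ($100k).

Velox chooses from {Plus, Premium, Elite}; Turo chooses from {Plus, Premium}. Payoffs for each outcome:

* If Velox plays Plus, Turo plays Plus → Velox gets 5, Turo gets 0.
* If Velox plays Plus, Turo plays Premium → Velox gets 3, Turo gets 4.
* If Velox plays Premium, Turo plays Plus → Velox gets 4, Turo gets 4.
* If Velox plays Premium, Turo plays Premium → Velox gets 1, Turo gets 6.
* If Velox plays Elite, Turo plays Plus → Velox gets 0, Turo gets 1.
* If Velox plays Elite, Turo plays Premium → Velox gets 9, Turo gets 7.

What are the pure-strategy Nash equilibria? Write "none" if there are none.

Velox against Plus: payoffs 5, 4, 0 → best response Plus.
Velox against Premium: payoffs 3, 1, 9 → best response Elite.
Turo against Plus: payoffs 0, 4 → best response Premium.
Turo against Premium: payoffs 4, 6 → best response Premium.
Turo against Elite: payoffs 1, 7 → best response Premium.
Mutual best responses: (Elite, Premium).

(Elite, Premium)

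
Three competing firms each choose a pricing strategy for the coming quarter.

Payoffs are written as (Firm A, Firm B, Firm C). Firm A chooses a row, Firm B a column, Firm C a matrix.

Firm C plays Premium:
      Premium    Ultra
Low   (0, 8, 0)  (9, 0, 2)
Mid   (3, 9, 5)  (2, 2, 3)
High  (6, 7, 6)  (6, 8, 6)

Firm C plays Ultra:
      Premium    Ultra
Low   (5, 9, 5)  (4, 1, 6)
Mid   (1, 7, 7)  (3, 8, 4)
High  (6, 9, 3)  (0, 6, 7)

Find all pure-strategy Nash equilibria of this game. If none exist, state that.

For each strategy profile, look for a profitable unilateral deviation.
(Low, Premium, Premium): Firm A can switch to Mid (0 → 3). Not NE.
(Low, Premium, Ultra): Firm A can switch to High (5 → 6). Not NE.
(Low, Ultra, Premium): Firm B can switch to Premium (0 → 8). Not NE.
(Low, Ultra, Ultra): Firm B can switch to Premium (1 → 9). Not NE.
(Mid, Premium, Premium): Firm A can switch to High (3 → 6). Not NE.
(Mid, Premium, Ultra): Firm A can switch to Low (1 → 5). Not NE.
(Mid, Ultra, Premium): Firm A can switch to Low (2 → 9). Not NE.
(Mid, Ultra, Ultra): Firm A can switch to Low (3 → 4). Not NE.
(High, Premium, Premium): Firm B can switch to Ultra (7 → 8). Not NE.
(High, Premium, Ultra): Firm C can switch to Premium (3 → 6). Not NE.
(The remaining 2 profiles each have a profitable deviation by the same check.)

none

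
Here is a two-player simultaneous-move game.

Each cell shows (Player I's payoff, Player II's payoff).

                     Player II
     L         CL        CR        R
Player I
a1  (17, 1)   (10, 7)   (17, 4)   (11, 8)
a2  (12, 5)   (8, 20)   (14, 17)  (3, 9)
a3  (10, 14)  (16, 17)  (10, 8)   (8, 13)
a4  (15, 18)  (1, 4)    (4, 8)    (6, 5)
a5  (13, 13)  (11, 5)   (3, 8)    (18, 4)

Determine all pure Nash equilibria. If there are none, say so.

Pure NE: (a3, CL)

Check each profile: it is a Nash equilibrium iff no player can strictly gain by switching unilaterally.
(a1, L): Player II can switch to CL (1 → 7). Not NE.
(a1, CL): Player I can switch to a3 (10 → 16). Not NE.
(a1, CR): Player II can switch to CL (4 → 7). Not NE.
(a1, R): Player I can switch to a5 (11 → 18). Not NE.
(a2, L): Player I can switch to a1 (12 → 17). Not NE.
(a2, CL): Player I can switch to a1 (8 → 10). Not NE.
(a2, CR): Player I can switch to a1 (14 → 17). Not NE.
(a2, R): Player I can switch to a1 (3 → 11). Not NE.
(a3, CL): Player I gets 16, best alternative 11; Player II gets 17, best alternative 14. No profitable deviation — NE.
(The remaining 11 profiles each have a profitable deviation by the same check.)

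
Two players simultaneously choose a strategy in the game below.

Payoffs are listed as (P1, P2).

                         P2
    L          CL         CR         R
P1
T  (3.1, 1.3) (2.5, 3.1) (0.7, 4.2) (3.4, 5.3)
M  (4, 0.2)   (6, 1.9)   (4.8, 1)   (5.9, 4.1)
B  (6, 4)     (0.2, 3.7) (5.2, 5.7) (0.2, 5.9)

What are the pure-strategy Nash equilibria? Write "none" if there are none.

Check each profile: it is a Nash equilibrium iff no player can strictly gain by switching unilaterally.
(T, L): P1 can switch to M (3.1 → 4). Not NE.
(T, CL): P1 can switch to M (2.5 → 6). Not NE.
(T, CR): P1 can switch to M (0.7 → 4.8). Not NE.
(T, R): P1 can switch to M (3.4 → 5.9). Not NE.
(M, L): P1 can switch to B (4 → 6). Not NE.
(M, CL): P2 can switch to R (1.9 → 4.1). Not NE.
(M, CR): P1 can switch to B (4.8 → 5.2). Not NE.
(M, R): P1 gets 5.9, best alternative 3.4; P2 gets 4.1, best alternative 1.9. No profitable deviation — NE.
(B, L): P2 can switch to CR (4 → 5.7). Not NE.
(B, CL): P1 can switch to T (0.2 → 2.5). Not NE.
(B, CR): P2 can switch to R (5.7 → 5.9). Not NE.
(The remaining 1 profile has a profitable deviation by the same check.)

The unique pure-strategy Nash equilibrium is (M, R).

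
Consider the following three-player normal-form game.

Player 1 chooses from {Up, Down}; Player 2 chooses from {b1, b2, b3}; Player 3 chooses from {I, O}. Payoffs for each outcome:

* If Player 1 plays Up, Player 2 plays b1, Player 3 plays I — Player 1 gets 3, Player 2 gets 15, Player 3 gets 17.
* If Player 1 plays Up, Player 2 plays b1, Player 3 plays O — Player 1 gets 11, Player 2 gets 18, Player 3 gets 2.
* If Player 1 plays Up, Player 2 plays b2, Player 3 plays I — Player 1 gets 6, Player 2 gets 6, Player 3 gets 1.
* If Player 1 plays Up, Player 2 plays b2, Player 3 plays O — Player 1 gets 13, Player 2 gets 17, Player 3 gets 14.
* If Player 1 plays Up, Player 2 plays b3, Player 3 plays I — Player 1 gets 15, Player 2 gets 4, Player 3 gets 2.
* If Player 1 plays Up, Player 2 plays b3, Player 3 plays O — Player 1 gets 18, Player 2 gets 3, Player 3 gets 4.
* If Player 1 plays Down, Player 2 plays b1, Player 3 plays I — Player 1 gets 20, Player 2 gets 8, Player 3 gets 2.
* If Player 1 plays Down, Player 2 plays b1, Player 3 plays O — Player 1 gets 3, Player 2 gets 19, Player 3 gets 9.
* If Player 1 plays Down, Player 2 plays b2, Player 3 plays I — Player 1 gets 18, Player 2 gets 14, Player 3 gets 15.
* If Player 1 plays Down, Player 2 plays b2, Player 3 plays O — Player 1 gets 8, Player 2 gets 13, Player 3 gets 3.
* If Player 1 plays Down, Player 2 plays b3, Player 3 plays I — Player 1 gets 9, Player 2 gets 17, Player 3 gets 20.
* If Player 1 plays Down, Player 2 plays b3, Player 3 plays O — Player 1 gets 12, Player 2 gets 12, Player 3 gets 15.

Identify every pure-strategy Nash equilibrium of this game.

This game has no pure Nash equilibrium.

Player 1 against (b1, I): payoffs 3, 20 → best response Down.
Player 1 against (b1, O): payoffs 11, 3 → best response Up.
Player 1 against (b2, I): payoffs 6, 18 → best response Down.
Player 1 against (b2, O): payoffs 13, 8 → best response Up.
Player 1 against (b3, I): payoffs 15, 9 → best response Up.
Player 1 against (b3, O): payoffs 18, 12 → best response Up.
Player 2 against (Up, I): payoffs 15, 6, 4 → best response b1.
Player 2 against (Up, O): payoffs 18, 17, 3 → best response b1.
Player 2 against (Down, I): payoffs 8, 14, 17 → best response b3.
Player 2 against (Down, O): payoffs 19, 13, 12 → best response b1.
Player 3 against (Up, b1): payoffs 17, 2 → best response I.
Player 3 against (Up, b2): payoffs 1, 14 → best response O.
Player 3 against (Up, b3): payoffs 2, 4 → best response O.
Player 3 against (Down, b1): payoffs 2, 9 → best response O.
Player 3 against (Down, b2): payoffs 15, 3 → best response I.
Player 3 against (Down, b3): payoffs 20, 15 → best response I.
No profile is a mutual best response for all players.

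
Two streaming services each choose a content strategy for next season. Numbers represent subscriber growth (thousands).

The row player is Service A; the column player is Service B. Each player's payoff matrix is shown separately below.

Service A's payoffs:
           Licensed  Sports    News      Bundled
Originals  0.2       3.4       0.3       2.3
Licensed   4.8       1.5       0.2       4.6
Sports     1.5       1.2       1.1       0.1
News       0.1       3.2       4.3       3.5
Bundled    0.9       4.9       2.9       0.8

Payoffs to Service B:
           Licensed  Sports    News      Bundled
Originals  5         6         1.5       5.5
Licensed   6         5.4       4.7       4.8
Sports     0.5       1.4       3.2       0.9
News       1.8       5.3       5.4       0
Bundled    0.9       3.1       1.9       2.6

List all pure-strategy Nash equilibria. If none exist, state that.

Service A against Licensed: payoffs 0.2, 4.8, 1.5, 0.1, 0.9 → best response Licensed.
Service A against Sports: payoffs 3.4, 1.5, 1.2, 3.2, 4.9 → best response Bundled.
Service A against News: payoffs 0.3, 0.2, 1.1, 4.3, 2.9 → best response News.
Service A against Bundled: payoffs 2.3, 4.6, 0.1, 3.5, 0.8 → best response Licensed.
Service B against Originals: payoffs 5, 6, 1.5, 5.5 → best response Sports.
Service B against Licensed: payoffs 6, 5.4, 4.7, 4.8 → best response Licensed.
Service B against Sports: payoffs 0.5, 1.4, 3.2, 0.9 → best response News.
Service B against News: payoffs 1.8, 5.3, 5.4, 0 → best response News.
Service B against Bundled: payoffs 0.9, 3.1, 1.9, 2.6 → best response Sports.
Mutual best responses: (Licensed, Licensed); (News, News); (Bundled, Sports).

The pure Nash equilibria are (Licensed, Licensed), (News, News), (Bundled, Sports).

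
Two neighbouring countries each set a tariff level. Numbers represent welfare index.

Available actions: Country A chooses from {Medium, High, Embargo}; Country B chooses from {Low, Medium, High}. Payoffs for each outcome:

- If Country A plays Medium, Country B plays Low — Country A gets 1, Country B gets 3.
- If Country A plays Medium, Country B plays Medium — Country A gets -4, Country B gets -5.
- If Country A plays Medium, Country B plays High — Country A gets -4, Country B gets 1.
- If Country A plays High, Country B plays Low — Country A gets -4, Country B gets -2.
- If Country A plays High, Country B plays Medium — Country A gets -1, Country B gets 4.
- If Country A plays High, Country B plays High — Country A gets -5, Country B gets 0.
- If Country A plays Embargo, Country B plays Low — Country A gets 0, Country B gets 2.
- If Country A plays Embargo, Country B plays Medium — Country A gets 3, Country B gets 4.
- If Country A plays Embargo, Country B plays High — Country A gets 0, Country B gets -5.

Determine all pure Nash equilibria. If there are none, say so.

The pure Nash equilibria are (Medium, Low) and (Embargo, Medium).

(Medium, Low): Country A gets 1, best alternative 0; Country B gets 3, best alternative 1. No profitable deviation — NE.
(Medium, Medium): Country A can switch to High (-4 → -1). Not NE.
(Medium, High): Country A can switch to Embargo (-4 → 0). Not NE.
(High, Low): Country A can switch to Medium (-4 → 1). Not NE.
(High, Medium): Country A can switch to Embargo (-1 → 3). Not NE.
(High, High): Country A can switch to Medium (-5 → -4). Not NE.
(Embargo, Low): Country A can switch to Medium (0 → 1). Not NE.
(Embargo, Medium): Country A gets 3, best alternative -1; Country B gets 4, best alternative 2. No profitable deviation — NE.
(The remaining 1 profile has a profitable deviation by the same check.)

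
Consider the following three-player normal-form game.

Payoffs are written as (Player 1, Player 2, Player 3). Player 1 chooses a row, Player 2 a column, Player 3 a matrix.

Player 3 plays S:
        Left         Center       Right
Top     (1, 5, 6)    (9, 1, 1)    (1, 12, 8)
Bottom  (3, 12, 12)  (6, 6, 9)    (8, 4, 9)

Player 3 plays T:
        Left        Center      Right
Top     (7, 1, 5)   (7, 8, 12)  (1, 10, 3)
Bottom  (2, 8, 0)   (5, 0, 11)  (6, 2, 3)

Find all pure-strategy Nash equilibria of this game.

Pure NE: (Bottom, Left, S)

Check each profile: it is a Nash equilibrium iff no player can strictly gain by switching unilaterally.
(Top, Left, S): Player 1 can switch to Bottom (1 → 3). Not NE.
(Top, Left, T): Player 2 can switch to Center (1 → 8). Not NE.
(Top, Center, S): Player 2 can switch to Left (1 → 5). Not NE.
(Top, Center, T): Player 2 can switch to Right (8 → 10). Not NE.
(Top, Right, S): Player 1 can switch to Bottom (1 → 8). Not NE.
(Top, Right, T): Player 1 can switch to Bottom (1 → 6). Not NE.
(Bottom, Left, S): Player 1 gets 3, best alternative 1; Player 2 gets 12, best alternative 6; Player 3 gets 12, best alternative 0. No profitable deviation — NE.
(Bottom, Left, T): Player 1 can switch to Top (2 → 7). Not NE.
(Bottom, Center, S): Player 1 can switch to Top (6 → 9). Not NE.
(Bottom, Center, T): Player 1 can switch to Top (5 → 7). Not NE.
(Bottom, Right, S): Player 2 can switch to Left (4 → 12). Not NE.
(Bottom, Right, T): Player 2 can switch to Left (2 → 8). Not NE.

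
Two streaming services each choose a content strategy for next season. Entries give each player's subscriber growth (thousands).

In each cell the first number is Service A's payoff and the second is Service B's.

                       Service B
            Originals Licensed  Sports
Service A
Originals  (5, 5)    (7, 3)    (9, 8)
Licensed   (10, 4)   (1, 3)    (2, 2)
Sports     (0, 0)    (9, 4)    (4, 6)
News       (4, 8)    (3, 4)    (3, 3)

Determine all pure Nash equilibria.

(Originals, Originals): Service A can switch to Licensed (5 → 10). Not NE.
(Originals, Licensed): Service A can switch to Sports (7 → 9). Not NE.
(Originals, Sports): Service A gets 9, best alternative 4; Service B gets 8, best alternative 5. No profitable deviation — NE.
(Licensed, Originals): Service A gets 10, best alternative 5; Service B gets 4, best alternative 3. No profitable deviation — NE.
(Licensed, Licensed): Service A can switch to Originals (1 → 7). Not NE.
(Licensed, Sports): Service A can switch to Originals (2 → 9). Not NE.
(Sports, Originals): Service A can switch to Originals (0 → 5). Not NE.
(Sports, Licensed): Service B can switch to Sports (4 → 6). Not NE.
(The remaining 4 profiles each have a profitable deviation by the same check.)

(Originals, Sports) and (Licensed, Originals)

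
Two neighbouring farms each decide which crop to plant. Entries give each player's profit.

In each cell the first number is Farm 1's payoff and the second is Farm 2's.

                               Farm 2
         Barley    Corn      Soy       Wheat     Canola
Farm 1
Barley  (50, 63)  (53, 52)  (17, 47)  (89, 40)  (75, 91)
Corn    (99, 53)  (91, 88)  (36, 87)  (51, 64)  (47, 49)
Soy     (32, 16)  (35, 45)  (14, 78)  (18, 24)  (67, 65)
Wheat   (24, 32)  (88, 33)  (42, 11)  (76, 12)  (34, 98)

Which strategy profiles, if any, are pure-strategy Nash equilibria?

The pure Nash equilibria are (Barley, Canola) and (Corn, Corn).

Farm 1 against Barley: payoffs 50, 99, 32, 24 → best response Corn.
Farm 1 against Corn: payoffs 53, 91, 35, 88 → best response Corn.
Farm 1 against Soy: payoffs 17, 36, 14, 42 → best response Wheat.
Farm 1 against Wheat: payoffs 89, 51, 18, 76 → best response Barley.
Farm 1 against Canola: payoffs 75, 47, 67, 34 → best response Barley.
Farm 2 against Barley: payoffs 63, 52, 47, 40, 91 → best response Canola.
Farm 2 against Corn: payoffs 53, 88, 87, 64, 49 → best response Corn.
Farm 2 against Soy: payoffs 16, 45, 78, 24, 65 → best response Soy.
Farm 2 against Wheat: payoffs 32, 33, 11, 12, 98 → best response Canola.
Mutual best responses: (Barley, Canola); (Corn, Corn).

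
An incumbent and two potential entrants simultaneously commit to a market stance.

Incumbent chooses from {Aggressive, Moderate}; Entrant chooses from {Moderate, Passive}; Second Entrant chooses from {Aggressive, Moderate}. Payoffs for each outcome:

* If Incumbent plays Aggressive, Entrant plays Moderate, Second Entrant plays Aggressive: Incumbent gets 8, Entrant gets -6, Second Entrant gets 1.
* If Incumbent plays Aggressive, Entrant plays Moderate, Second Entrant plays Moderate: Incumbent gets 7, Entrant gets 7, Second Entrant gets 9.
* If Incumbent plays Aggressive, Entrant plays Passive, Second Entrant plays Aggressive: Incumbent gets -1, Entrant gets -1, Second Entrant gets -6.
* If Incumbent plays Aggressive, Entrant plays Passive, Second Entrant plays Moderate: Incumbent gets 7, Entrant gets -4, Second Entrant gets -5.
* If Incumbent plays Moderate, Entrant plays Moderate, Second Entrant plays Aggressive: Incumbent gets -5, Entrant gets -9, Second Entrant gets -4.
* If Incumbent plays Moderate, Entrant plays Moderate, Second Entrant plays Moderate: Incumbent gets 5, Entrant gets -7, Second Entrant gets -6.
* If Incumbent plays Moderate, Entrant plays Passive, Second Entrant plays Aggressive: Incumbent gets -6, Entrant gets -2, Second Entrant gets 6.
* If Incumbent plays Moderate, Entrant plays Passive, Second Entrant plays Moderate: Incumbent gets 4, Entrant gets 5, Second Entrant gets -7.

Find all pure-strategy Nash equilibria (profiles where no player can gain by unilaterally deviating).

Incumbent against (Moderate, Aggressive): payoffs 8, -5 → best response Aggressive.
Incumbent against (Moderate, Moderate): payoffs 7, 5 → best response Aggressive.
Incumbent against (Passive, Aggressive): payoffs -1, -6 → best response Aggressive.
Incumbent against (Passive, Moderate): payoffs 7, 4 → best response Aggressive.
Entrant against (Aggressive, Aggressive): payoffs -6, -1 → best response Passive.
Entrant against (Aggressive, Moderate): payoffs 7, -4 → best response Moderate.
Entrant against (Moderate, Aggressive): payoffs -9, -2 → best response Passive.
Entrant against (Moderate, Moderate): payoffs -7, 5 → best response Passive.
Second Entrant against (Aggressive, Moderate): payoffs 1, 9 → best response Moderate.
Second Entrant against (Aggressive, Passive): payoffs -6, -5 → best response Moderate.
Second Entrant against (Moderate, Moderate): payoffs -4, -6 → best response Aggressive.
Second Entrant against (Moderate, Passive): payoffs 6, -7 → best response Aggressive.
Mutual best responses: (Aggressive, Moderate, Moderate).

The unique pure-strategy Nash equilibrium is (Aggressive, Moderate, Moderate).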